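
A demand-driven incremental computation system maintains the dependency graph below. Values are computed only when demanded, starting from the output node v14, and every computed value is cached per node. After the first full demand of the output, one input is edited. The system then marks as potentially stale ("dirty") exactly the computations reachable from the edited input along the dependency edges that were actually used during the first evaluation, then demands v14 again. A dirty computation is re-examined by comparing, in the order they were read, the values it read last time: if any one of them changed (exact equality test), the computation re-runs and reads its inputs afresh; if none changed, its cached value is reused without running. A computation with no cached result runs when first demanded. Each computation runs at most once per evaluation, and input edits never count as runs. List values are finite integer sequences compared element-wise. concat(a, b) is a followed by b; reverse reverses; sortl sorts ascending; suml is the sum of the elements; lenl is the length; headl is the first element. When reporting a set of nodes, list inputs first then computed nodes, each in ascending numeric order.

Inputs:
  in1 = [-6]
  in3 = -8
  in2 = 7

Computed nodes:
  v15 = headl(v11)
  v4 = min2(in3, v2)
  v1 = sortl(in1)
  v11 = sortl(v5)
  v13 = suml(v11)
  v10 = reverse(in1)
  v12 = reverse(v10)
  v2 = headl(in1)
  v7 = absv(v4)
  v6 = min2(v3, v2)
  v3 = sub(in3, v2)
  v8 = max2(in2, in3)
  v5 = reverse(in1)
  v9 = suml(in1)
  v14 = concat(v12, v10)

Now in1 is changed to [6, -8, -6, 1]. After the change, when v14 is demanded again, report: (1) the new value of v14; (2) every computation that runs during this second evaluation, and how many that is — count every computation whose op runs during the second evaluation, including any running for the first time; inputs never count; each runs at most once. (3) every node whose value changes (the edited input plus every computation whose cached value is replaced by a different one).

First evaluation (everything demanded from the output):
  v10 = reverse([-6]) = [-6]
  v12 = reverse([-6]) = [-6]
  v14 = concat([-6], [-6]) = [-6, -6]

Propagation after the edit:
  v10: runs — in1 [-6]->[6, -8, -6, 1]; result [1, -6, -8, 6].
  v12: runs — v10 [-6]->[1, -6, -8, 6]; result [6, -8, -6, 1].
  v14: runs — v12 [-6]->[6, -8, -6, 1]; v10 [-6]->[1, -6, -8, 6]; result [6, -8, -6, 1, 1, -6, -8, 6].

New value of v14: [6, -8, -6, 1, 1, -6, -8, 6].
Computations that run: v10, v12, v14 — 3 in total.
Values that change: in1, v10, v12, v14.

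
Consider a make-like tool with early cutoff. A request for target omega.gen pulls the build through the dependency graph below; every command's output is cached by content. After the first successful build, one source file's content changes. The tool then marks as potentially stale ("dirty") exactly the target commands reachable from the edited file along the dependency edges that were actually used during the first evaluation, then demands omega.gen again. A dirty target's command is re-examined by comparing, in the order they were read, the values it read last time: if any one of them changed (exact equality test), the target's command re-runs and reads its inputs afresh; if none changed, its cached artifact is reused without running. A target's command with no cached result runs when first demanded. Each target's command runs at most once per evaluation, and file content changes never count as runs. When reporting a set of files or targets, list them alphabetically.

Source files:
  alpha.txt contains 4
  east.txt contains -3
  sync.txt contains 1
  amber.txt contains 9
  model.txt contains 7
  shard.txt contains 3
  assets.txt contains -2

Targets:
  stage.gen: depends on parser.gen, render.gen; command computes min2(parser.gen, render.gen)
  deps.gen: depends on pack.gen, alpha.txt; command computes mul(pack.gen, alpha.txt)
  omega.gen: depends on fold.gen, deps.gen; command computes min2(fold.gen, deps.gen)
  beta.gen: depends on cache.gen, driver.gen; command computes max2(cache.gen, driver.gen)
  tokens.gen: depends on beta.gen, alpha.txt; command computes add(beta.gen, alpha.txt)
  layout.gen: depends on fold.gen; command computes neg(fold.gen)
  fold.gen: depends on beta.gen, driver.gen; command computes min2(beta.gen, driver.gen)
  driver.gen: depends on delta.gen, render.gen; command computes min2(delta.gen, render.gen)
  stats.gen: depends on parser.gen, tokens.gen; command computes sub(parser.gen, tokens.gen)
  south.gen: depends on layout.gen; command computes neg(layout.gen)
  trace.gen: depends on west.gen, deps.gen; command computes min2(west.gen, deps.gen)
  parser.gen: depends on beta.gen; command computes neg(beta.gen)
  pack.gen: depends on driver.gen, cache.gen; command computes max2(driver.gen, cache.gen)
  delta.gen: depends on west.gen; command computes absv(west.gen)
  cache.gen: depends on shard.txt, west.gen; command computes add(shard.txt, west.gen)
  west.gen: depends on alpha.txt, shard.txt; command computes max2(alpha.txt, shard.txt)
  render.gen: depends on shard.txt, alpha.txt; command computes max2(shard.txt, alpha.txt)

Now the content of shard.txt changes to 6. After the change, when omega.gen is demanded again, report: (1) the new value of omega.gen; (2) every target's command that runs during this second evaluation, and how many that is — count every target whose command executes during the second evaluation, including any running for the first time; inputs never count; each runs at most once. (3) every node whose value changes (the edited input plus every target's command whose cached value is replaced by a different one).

Demanding omega.gen again yields 6.
10 target commands run: beta.gen, cache.gen, delta.gen, deps.gen, driver.gen, fold.gen, omega.gen, pack.gen, render.gen, west.gen.
The nodes whose values change: beta.gen, cache.gen, delta.gen, deps.gen, driver.gen, fold.gen, omega.gen, pack.gen, render.gen, shard.txt, west.gen.

First demand of the output computes:
  render.gen = max2(3, 4) = 4
  west.gen = max2(4, 3) = 4
  cache.gen = add(3, 4) = 7
  delta.gen = absv(4) = 4
  driver.gen = min2(4, 4) = 4
  beta.gen = max2(7, 4) = 7
  fold.gen = min2(7, 4) = 4
  pack.gen = max2(4, 7) = 7
  deps.gen = mul(7, 4) = 28
  omega.gen = min2(4, 28) = 4

After the edit, cleaning proceeds:
  render.gen: a read changed (shard.txt 3->6) — executes, giving 6.
  west.gen: a read changed (shard.txt 3->6) — executes, giving 6.
  cache.gen: a read changed (shard.txt 3->6; west.gen 4->6) — executes, giving 12.
  delta.gen: a read changed (west.gen 4->6) — executes, giving 6.
  driver.gen: a read changed (delta.gen 4->6; render.gen 4->6) — executes, giving 6.
  beta.gen: a read changed (cache.gen 7->12; driver.gen 4->6) — executes, giving 12.
  fold.gen: a read changed (beta.gen 7->12; driver.gen 4->6) — executes, giving 6.
  pack.gen: a read changed (driver.gen 4->6; cache.gen 7->12) — executes, giving 12.
  deps.gen: a read changed (pack.gen 7->12) — executes, giving 48.
  omega.gen: a read changed (fold.gen 4->6; deps.gen 28->48) — executes, giving 6.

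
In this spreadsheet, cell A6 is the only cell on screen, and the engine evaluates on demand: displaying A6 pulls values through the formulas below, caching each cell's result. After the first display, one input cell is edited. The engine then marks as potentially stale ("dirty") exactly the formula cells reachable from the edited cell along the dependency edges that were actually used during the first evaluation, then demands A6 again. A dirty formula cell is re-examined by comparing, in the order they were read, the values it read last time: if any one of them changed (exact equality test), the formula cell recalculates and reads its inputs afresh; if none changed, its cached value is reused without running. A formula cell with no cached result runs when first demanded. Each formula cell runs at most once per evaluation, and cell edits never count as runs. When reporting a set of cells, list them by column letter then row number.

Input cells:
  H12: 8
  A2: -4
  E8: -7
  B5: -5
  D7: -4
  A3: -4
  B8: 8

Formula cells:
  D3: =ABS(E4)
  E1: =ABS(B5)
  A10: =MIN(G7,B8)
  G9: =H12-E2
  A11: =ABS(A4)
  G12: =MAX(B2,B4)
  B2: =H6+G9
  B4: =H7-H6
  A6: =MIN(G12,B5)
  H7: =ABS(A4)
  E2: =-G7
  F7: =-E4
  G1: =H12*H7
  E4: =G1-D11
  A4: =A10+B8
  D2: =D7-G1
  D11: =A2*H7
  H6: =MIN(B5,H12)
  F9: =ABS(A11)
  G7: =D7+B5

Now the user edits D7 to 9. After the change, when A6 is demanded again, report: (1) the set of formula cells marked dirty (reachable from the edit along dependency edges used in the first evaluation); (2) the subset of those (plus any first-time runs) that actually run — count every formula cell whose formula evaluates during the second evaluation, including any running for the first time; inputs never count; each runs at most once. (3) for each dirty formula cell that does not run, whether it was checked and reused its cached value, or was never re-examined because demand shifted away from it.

Dirty set: A4, A6, A10, B2, B4, E2, G7, G9, G12, H7.
Run set: A4, A6, A10, B2, B4, E2, G7, G9, G12, H7 (10 run).
All dirty formula cells ended up running.

Initial pass — values computed on the first demand:
  G7 = -4 + -5 = -9
  A10 = MIN(-9, 8) = -9
  A4 = -9 + 8 = -1
  E2 = -(-9) = 9
  G9 = 8 - 9 = -1
  H6 = MIN(-5, 8) = -5
  B2 = -5 + -1 = -6
  H7 = ABS(-1) = 1
  B4 = 1 - -5 = 6
  G12 = MAX(-6, 6) = 6
  A6 = MIN(6, -5) = -5

Second demand — change propagation:
  G7: re-runs because D7 -4->9; new result 4.
  A10: re-runs because G7 -9->4; new result 4.
  A4: re-runs because A10 -9->4; new result 12.
  E2: re-runs because G7 -9->4; new result -4.
  G9: re-runs because E2 9->-4; new result 12.
  B2: re-runs because G9 -1->12; new result 7.
  H7: re-runs because A4 -1->12; new result 12.
  B4: re-runs because H7 1->12; new result 17.
  G12: re-runs because B2 -6->7; B4 6->17; new result 17.
  A6: re-runs because G12 6->17; new result -5 (unchanged).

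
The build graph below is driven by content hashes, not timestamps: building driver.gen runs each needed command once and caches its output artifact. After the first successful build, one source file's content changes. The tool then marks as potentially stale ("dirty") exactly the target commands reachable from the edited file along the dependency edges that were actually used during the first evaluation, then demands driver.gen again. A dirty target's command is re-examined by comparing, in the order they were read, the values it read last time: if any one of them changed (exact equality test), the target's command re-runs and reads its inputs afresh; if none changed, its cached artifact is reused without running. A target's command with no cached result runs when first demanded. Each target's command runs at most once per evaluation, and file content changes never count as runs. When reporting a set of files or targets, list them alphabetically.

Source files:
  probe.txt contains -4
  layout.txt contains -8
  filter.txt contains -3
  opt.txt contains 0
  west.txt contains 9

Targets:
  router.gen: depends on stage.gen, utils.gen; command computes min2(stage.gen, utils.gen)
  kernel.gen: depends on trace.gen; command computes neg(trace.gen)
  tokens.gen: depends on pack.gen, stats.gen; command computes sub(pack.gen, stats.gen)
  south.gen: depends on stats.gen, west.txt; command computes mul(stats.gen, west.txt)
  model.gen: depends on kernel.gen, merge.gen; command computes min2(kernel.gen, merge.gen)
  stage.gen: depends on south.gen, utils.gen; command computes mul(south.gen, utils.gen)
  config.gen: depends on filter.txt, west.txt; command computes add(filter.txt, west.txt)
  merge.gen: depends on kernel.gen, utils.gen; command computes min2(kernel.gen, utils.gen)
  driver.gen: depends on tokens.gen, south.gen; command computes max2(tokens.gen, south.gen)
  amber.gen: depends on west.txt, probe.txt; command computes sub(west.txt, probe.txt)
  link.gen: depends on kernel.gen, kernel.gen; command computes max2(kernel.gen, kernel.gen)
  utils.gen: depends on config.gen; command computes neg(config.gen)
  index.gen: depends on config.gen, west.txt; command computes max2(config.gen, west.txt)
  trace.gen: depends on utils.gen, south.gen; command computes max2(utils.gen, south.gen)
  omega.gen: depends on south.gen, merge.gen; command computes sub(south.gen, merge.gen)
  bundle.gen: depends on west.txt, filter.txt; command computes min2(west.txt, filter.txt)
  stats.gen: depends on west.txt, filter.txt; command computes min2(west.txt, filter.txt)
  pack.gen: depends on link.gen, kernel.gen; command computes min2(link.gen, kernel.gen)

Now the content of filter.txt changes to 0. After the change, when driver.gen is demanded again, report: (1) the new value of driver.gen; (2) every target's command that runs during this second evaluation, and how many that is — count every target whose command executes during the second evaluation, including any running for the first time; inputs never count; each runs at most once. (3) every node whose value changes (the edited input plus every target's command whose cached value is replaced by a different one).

Initial pass — values computed on the first demand:
  config.gen = add(-3, 9) = 6
  stats.gen = min2(9, -3) = -3
  south.gen = mul(-3, 9) = -27
  utils.gen = neg(6) = -6
  trace.gen = max2(-6, -27) = -6
  kernel.gen = neg(-6) = 6
  link.gen = max2(6, 6) = 6
  pack.gen = min2(6, 6) = 6
  tokens.gen = sub(6, -3) = 9
  driver.gen = max2(9, -27) = 9

Second demand — change propagation:
  config.gen: re-runs because filter.txt -3->0; new result 9.
  stats.gen: re-runs because filter.txt -3->0; new result 0.
  south.gen: re-runs because stats.gen -3->0; new result 0.
  utils.gen: re-runs because config.gen 6->9; new result -9.
  trace.gen: re-runs because utils.gen -6->-9; south.gen -27->0; new result 0.
  kernel.gen: re-runs because trace.gen -6->0; new result 0.
  link.gen: re-runs because kernel.gen 6->0; kernel.gen 6->0; new result 0.
  pack.gen: re-runs because link.gen 6->0; kernel.gen 6->0; new result 0.
  tokens.gen: re-runs because pack.gen 6->0; stats.gen -3->0; new result 0.
  driver.gen: re-runs because tokens.gen 9->0; south.gen -27->0; new result 0.

driver.gen now evaluates to 0.
Run set: config.gen, driver.gen, kernel.gen, link.gen, pack.gen, south.gen, stats.gen, tokens.gen, trace.gen, utils.gen (10 run).
Changed values: config.gen, driver.gen, filter.txt, kernel.gen, link.gen, pack.gen, south.gen, stats.gen, tokens.gen, trace.gen, utils.gen.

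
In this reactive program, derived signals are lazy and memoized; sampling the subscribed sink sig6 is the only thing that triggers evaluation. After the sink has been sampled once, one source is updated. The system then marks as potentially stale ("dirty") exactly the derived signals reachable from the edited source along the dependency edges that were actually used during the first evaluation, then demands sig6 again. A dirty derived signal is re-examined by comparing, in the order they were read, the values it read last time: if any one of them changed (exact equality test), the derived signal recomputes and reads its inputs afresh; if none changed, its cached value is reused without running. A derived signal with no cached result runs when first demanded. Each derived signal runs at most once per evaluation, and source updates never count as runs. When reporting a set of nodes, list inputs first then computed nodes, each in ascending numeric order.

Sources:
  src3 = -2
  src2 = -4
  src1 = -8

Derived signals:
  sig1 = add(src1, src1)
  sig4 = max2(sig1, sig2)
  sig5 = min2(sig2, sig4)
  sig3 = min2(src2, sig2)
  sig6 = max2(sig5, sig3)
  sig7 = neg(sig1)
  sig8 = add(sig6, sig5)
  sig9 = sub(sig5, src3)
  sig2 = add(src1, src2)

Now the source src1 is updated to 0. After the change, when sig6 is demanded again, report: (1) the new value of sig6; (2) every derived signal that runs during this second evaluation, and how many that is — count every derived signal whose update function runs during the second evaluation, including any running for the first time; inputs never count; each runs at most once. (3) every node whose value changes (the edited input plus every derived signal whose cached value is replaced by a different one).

First demand of the output computes:
  sig1 = add(-8, -8) = -16
  sig2 = add(-8, -4) = -12
  sig3 = min2(-4, -12) = -12
  sig4 = max2(-16, -12) = -12
  sig5 = min2(-12, -12) = -12
  sig6 = max2(-12, -12) = -12

After the edit, cleaning proceeds:
  sig1: a read changed (src1 -8->0; src1 -8->0) — executes, giving 0.
  sig2: a read changed (src1 -8->0) — executes, giving -4.
  sig3: a read changed (sig2 -12->-4) — executes, giving -4.
  sig4: a read changed (sig1 -16->0; sig2 -12->-4) — executes, giving 0.
  sig5: a read changed (sig2 -12->-4; sig4 -12->0) — executes, giving -4.
  sig6: a read changed (sig5 -12->-4; sig3 -12->-4) — executes, giving -4.

Demanding sig6 again yields -4.
6 derived signals run: sig1, sig2, sig3, sig4, sig5, sig6.
The nodes whose values change: src1, sig1, sig2, sig3, sig4, sig5, sig6.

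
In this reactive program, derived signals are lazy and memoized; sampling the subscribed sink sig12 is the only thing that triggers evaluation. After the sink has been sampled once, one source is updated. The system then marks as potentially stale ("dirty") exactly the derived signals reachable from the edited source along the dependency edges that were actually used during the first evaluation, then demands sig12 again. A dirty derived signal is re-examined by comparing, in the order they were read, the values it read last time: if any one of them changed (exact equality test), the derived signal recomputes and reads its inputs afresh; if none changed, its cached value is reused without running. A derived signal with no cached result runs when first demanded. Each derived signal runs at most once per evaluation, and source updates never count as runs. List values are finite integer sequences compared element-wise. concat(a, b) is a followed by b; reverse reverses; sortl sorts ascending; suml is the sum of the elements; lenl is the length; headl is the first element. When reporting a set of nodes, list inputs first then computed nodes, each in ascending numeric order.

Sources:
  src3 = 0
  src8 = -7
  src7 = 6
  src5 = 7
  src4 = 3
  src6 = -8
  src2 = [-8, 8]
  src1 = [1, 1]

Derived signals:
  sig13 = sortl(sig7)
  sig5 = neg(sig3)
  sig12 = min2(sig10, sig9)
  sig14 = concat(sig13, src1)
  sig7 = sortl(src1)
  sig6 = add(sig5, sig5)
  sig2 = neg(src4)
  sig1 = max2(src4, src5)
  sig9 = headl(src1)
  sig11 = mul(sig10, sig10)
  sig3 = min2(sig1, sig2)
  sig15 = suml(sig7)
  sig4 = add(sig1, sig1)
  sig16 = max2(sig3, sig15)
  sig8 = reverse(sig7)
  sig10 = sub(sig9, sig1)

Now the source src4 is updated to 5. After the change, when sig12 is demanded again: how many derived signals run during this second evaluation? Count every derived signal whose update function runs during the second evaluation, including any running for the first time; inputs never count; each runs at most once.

1 derived signals run: sig1.
Note the absorption at sig1: it re-runs yet its value is the same, leaving the output's value untouched.

First demand of the output computes:
  sig1 = max2(3, 7) = 7
  sig9 = headl([1, 1]) = 1
  sig10 = sub(1, 7) = -6
  sig12 = min2(-6, 1) = -6

After the edit, cleaning proceeds:
  sig1: a read changed (src4 3->5) — executes, giving 7 — identical to its old value.
  sig10: dirty, but its reads are unchanged (sig9 unchanged, sig1 unchanged); cached -6 stands.
  sig12: dirty, but its reads are unchanged (sig10 unchanged, sig9 unchanged); cached -6 stands.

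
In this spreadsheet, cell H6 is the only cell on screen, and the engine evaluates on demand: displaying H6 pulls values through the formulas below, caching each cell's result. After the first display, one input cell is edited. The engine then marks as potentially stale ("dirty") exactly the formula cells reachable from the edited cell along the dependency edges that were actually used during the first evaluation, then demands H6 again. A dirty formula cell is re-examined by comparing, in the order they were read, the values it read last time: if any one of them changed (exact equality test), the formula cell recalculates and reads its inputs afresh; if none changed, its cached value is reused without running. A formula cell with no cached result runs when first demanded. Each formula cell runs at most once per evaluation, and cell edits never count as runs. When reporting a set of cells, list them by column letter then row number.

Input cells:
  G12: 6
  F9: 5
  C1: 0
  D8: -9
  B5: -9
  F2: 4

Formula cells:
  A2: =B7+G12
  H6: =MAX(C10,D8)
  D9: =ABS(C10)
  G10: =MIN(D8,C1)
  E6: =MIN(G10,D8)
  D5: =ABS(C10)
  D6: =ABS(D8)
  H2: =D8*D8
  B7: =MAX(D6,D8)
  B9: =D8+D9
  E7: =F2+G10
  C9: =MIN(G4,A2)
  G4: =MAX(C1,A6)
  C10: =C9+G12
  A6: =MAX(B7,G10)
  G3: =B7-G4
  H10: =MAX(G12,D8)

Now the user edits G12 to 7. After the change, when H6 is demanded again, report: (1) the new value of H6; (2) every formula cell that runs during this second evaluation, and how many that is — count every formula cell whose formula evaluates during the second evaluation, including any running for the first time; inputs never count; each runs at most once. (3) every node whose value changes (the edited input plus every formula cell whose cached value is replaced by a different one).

H6 now evaluates to 16.
Run set: A2, C9, C10, H6 (4 run).
Changed values: A2, C10, G12, H6.

Initial pass — values computed on the first demand:
  D6 = ABS(-9) = 9
  B7 = MAX(9, -9) = 9
  A2 = 9 + 6 = 15
  G10 = MIN(-9, 0) = -9
  A6 = MAX(9, -9) = 9
  G4 = MAX(0, 9) = 9
  C9 = MIN(9, 15) = 9
  C10 = 9 + 6 = 15
  H6 = MAX(15, -9) = 15

Second demand — change propagation:
  A2: re-runs because G12 6->7; new result 16.
  C9: re-runs because A2 15->16; new result 9 (unchanged).
  C10: re-runs because G12 6->7; new result 16.
  H6: re-runs because C10 15->16; new result 16.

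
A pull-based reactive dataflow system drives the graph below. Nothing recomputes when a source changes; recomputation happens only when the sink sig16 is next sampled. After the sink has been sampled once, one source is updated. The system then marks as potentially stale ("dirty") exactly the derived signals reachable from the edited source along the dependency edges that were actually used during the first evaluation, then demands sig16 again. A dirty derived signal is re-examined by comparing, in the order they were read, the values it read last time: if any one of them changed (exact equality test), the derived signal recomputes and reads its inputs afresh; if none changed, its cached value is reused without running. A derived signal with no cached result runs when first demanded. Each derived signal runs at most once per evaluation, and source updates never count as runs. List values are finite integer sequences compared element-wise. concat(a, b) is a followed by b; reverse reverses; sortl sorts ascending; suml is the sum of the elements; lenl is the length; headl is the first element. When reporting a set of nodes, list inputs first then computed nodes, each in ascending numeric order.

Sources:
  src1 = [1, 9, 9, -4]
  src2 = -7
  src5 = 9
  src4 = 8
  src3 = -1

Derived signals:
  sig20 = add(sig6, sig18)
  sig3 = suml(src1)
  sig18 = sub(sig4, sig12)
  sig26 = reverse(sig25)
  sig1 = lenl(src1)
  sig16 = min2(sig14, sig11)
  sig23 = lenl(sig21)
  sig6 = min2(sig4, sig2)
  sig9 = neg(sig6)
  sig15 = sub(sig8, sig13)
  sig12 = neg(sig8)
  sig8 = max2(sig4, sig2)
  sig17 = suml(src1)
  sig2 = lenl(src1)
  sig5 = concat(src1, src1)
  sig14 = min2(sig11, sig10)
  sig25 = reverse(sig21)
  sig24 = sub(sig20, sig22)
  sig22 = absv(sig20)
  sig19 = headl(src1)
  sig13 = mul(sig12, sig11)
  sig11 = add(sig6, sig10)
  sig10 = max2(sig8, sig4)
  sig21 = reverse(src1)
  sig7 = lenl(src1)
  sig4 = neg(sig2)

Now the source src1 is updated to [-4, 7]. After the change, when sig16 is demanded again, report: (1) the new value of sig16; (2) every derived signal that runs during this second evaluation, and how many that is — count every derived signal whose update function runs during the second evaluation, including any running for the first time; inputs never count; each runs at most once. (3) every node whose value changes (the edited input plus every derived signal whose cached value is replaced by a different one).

First evaluation (everything demanded from the output):
  sig2 = lenl([1, 9, 9, -4]) = 4
  sig4 = neg(4) = -4
  sig6 = min2(-4, 4) = -4
  sig8 = max2(-4, 4) = 4
  sig10 = max2(4, -4) = 4
  sig11 = add(-4, 4) = 0
  sig14 = min2(0, 4) = 0
  sig16 = min2(0, 0) = 0

Propagation after the edit:
  sig2: runs — src1 [1, 9, 9, -4]->[-4, 7]; result 2.
  sig4: runs — sig2 4->2; result -2.
  sig6: runs — sig4 -4->-2; sig2 4->2; result -2.
  sig8: runs — sig4 -4->-2; sig2 4->2; result 2.
  sig10: runs — sig8 4->2; sig4 -4->-2; result 2.
  sig11: runs — sig6 -4->-2; sig10 4->2; result 0 (same value as before).
  sig14: runs — sig10 4->2; result 0 (same value as before).
  sig16: checked — values it read are unchanged (sig14 unchanged, sig11 unchanged); reused cached 0 without running.

Key observation: the cutoff stops propagation at sig16 — its inputs' values are unchanged, so it reuses its cache.

New value of sig16: 0.
Derived signals that run: sig2, sig4, sig6, sig8, sig10, sig11, sig14 — 7 in total.
Values that change: src1, sig2, sig4, sig6, sig8, sig10.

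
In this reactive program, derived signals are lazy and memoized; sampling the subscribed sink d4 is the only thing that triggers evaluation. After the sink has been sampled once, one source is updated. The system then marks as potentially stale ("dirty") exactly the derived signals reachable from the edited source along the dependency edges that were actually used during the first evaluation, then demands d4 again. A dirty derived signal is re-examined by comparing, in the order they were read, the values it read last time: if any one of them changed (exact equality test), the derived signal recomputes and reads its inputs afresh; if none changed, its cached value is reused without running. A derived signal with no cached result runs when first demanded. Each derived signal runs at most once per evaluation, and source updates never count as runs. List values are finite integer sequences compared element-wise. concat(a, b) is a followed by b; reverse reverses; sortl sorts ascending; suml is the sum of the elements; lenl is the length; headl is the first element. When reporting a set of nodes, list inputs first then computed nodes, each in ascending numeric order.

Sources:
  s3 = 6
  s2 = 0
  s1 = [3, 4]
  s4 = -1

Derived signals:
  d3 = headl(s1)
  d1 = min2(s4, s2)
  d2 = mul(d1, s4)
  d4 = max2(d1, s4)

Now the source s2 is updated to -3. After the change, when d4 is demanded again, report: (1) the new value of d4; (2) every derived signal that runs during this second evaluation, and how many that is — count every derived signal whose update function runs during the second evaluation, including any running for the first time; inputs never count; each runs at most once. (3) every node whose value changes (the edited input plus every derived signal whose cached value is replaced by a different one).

Demanding d4 again yields -1.
2 derived signals run: d1, d4.
The nodes whose values change: s2, d1.

First demand of the output computes:
  d1 = min2(-1, 0) = -1
  d4 = max2(-1, -1) = -1

After the edit, cleaning proceeds:
  d1: a read changed (s2 0->-3) — executes, giving -3.
  d4: a read changed (d1 -1->-3) — executes, giving -1 — identical to its old value.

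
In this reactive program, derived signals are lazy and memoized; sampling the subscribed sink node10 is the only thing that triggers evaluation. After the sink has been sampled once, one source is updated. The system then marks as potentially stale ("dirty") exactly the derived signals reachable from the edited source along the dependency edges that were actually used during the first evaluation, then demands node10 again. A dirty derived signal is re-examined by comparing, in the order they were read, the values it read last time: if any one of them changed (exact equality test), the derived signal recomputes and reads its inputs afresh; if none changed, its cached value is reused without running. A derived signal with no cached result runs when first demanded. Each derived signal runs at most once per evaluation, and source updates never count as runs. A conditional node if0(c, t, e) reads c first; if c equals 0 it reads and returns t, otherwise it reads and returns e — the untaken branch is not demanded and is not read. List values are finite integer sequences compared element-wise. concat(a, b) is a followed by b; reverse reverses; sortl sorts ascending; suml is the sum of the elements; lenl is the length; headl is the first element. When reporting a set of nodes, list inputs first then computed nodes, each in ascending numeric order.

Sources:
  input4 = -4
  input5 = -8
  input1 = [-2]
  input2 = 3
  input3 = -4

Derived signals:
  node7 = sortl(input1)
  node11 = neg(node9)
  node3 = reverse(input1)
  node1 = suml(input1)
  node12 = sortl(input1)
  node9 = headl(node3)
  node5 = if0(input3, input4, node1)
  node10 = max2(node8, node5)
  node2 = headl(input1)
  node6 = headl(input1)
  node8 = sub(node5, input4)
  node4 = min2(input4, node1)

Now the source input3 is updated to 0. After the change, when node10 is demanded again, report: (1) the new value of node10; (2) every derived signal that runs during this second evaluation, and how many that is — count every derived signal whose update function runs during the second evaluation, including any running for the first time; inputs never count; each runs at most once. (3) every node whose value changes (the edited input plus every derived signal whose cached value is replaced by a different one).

Demanding node10 again yields 0.
3 derived signals run: node5, node8, node10.
The nodes whose values change: input3, node5, node8, node10.

First demand of the output computes:
  node1 = suml([-2]) = -2
  node5 = if0(input3=-4 -> else branch node1) = -2
  node8 = sub(-2, -4) = 2
  node10 = max2(2, -2) = 2

After the edit, cleaning proceeds:
  node5: a read changed (input3 -4->0) — executes, giving -4.
  node8: a read changed (node5 -2->-4) — executes, giving 0.
  node10: a read changed (node8 2->0; node5 -2->-4) — executes, giving 0.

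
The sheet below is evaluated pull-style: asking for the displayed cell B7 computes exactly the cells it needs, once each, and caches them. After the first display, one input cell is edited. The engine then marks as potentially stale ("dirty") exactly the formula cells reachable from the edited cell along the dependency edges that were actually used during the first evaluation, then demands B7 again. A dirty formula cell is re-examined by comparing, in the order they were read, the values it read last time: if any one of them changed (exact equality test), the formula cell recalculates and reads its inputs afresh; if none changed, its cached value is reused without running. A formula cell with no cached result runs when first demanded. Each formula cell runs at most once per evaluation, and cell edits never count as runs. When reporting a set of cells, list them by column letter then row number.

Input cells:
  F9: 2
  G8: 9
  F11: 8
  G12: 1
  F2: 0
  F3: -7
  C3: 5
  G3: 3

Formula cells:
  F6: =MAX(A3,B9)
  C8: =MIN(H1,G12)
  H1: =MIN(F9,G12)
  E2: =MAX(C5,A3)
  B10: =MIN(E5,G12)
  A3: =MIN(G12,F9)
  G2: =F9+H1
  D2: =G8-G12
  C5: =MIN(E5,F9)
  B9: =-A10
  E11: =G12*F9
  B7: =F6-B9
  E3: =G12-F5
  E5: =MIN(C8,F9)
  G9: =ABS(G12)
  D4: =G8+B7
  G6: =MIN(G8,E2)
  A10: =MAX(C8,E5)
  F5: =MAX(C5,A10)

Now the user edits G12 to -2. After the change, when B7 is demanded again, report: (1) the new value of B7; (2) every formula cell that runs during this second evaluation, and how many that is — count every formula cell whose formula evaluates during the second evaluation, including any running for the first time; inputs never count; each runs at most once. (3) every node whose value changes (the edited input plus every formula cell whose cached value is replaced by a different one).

Demanding B7 again yields 0.
8 formula cells run: A3, A10, B7, B9, C8, E5, F6, H1.
The nodes whose values change: A3, A10, B7, B9, C8, E5, F6, G12, H1.

First demand of the output computes:
  A3 = MIN(1, 2) = 1
  H1 = MIN(2, 1) = 1
  C8 = MIN(1, 1) = 1
  E5 = MIN(1, 2) = 1
  A10 = MAX(1, 1) = 1
  B9 = -(1) = -1
  F6 = MAX(1, -1) = 1
  B7 = 1 - -1 = 2

After the edit, cleaning proceeds:
  A3: a read changed (G12 1->-2) — executes, giving -2.
  H1: a read changed (G12 1->-2) — executes, giving -2.
  C8: a read changed (H1 1->-2; G12 1->-2) — executes, giving -2.
  E5: a read changed (C8 1->-2) — executes, giving -2.
  A10: a read changed (C8 1->-2; E5 1->-2) — executes, giving -2.
  B9: a read changed (A10 1->-2) — executes, giving 2.
  F6: a read changed (A3 1->-2; B9 -1->2) — executes, giving 2.
  B7: a read changed (F6 1->2; B9 -1->2) — executes, giving 0.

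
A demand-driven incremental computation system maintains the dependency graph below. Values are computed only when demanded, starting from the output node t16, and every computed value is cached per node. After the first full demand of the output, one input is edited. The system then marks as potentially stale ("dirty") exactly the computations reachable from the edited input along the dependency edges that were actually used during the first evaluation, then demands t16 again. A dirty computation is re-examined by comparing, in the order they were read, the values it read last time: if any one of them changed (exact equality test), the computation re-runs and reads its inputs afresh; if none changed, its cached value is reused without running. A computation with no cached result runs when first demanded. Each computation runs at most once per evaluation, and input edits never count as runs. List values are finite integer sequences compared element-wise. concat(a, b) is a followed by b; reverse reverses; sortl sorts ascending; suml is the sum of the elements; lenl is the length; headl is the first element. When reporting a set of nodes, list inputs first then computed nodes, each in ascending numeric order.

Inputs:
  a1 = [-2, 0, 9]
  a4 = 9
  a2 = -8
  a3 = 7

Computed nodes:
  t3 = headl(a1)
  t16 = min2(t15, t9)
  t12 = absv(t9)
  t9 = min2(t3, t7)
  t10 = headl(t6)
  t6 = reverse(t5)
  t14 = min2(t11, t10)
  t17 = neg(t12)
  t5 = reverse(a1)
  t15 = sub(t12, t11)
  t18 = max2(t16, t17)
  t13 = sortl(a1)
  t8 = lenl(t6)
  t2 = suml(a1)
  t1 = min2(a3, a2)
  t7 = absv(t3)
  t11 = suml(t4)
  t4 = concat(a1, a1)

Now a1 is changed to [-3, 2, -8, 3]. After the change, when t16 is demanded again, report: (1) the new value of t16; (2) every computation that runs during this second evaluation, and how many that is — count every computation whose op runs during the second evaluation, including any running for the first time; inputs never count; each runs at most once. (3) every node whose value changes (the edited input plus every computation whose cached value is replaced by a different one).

First evaluation (everything demanded from the output):
  t3 = headl([-2, 0, 9]) = -2
  t4 = concat([-2, 0, 9], [-2, 0, 9]) = [-2, 0, 9, -2, 0, 9]
  t7 = absv(-2) = 2
  t9 = min2(-2, 2) = -2
  t11 = suml([-2, 0, 9, -2, 0, 9]) = 14
  t12 = absv(-2) = 2
  t15 = sub(2, 14) = -12
  t16 = min2(-12, -2) = -12

Propagation after the edit:
  t3: runs — a1 [-2, 0, 9]->[-3, 2, -8, 3]; result -3.
  t4: runs — a1 [-2, 0, 9]->[-3, 2, -8, 3]; a1 [-2, 0, 9]->[-3, 2, -8, 3]; result [-3, 2, -8, 3, -3, 2, -8, 3].
  t7: runs — t3 -2->-3; result 3.
  t9: runs — t3 -2->-3; t7 2->3; result -3.
  t11: runs — t4 [-2, 0, 9, -2, 0, 9]->[-3, 2, -8, 3, -3, 2, -8, 3]; result -12.
  t12: runs — t9 -2->-3; result 3.
  t15: runs — t12 2->3; t11 14->-12; result 15.
  t16: runs — t15 -12->15; t9 -2->-3; result -3.

New value of t16: -3.
Computations that run: t3, t4, t7, t9, t11, t12, t15, t16 — 8 in total.
Values that change: a1, t3, t4, t7, t9, t11, t12, t15, t16.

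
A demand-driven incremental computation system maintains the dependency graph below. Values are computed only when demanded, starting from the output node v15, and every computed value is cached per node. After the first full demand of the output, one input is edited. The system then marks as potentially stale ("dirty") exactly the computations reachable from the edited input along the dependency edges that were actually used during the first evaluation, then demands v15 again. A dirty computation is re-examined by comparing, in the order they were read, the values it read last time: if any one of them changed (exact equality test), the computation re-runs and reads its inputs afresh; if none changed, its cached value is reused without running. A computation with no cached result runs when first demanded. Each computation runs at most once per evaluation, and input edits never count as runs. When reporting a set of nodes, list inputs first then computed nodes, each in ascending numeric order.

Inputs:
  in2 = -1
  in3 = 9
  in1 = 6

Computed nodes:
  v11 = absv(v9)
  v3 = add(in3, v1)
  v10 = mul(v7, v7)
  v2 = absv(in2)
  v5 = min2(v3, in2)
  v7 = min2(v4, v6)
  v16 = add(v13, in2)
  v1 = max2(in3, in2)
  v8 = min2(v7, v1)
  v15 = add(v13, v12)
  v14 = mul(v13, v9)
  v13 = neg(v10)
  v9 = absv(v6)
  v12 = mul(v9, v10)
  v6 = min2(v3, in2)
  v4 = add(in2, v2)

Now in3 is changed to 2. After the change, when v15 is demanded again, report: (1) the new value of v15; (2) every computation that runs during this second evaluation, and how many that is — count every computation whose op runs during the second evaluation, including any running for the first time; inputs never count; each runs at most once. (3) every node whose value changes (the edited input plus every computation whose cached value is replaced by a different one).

First evaluation (everything demanded from the output):
  v1 = max2(9, -1) = 9
  v2 = absv(-1) = 1
  v3 = add(9, 9) = 18
  v4 = add(-1, 1) = 0
  v6 = min2(18, -1) = -1
  v7 = min2(0, -1) = -1
  v9 = absv(-1) = 1
  v10 = mul(-1, -1) = 1
  v12 = mul(1, 1) = 1
  v13 = neg(1) = -1
  v15 = add(-1, 1) = 0

Propagation after the edit:
  v1: runs — in3 9->2; result 2.
  v3: runs — in3 9->2; v1 9->2; result 4.
  v6: runs — v3 18->4; result -1 (same value as before).
  v7: checked — values it read are unchanged (v4 unchanged, v6 unchanged); reused cached -1 without running.
  v9: checked — values it read are unchanged (v6 unchanged); reused cached 1 without running.
  v10: checked — values it read are unchanged (v7 unchanged, v7 unchanged); reused cached 1 without running.
  v12: checked — values it read are unchanged (v9 unchanged, v10 unchanged); reused cached 1 without running.
  v13: checked — values it read are unchanged (v10 unchanged); reused cached -1 without running.
  v15: checked — values it read are unchanged (v13 unchanged, v12 unchanged); reused cached 0 without running.

Key observation: the change is absorbed at v6 — it re-runs but produces the same value, and the output's value is unchanged.

New value of v15: 0.
Computations that run: v1, v3, v6 — 3 in total.
Values that change: in3, v1, v3.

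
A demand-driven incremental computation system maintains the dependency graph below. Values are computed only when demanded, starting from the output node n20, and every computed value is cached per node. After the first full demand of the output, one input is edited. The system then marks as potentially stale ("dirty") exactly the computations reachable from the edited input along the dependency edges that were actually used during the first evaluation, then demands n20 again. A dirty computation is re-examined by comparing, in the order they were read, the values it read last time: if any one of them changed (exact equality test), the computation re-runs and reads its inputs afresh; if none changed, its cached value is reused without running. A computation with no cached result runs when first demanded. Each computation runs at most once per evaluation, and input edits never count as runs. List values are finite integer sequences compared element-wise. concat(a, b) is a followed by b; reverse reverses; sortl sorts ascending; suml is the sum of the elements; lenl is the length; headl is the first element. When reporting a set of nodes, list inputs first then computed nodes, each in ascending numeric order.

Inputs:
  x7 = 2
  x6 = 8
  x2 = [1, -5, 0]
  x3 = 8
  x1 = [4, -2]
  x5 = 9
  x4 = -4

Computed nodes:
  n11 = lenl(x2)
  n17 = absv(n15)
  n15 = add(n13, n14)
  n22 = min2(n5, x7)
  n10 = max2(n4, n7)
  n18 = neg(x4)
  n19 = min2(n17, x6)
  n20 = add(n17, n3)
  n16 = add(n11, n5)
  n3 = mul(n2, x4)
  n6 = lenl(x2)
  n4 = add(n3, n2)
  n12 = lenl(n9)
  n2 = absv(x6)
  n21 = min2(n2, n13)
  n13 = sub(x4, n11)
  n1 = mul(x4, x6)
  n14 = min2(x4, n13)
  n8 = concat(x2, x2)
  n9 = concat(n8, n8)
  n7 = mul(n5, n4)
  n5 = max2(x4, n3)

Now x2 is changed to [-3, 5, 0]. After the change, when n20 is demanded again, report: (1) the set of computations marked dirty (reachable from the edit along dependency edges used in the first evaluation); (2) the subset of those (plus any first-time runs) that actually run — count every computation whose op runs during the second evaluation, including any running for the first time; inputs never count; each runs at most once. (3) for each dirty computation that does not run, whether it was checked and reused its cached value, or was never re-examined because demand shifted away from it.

Marked dirty: n11, n13, n14, n15, n17, n20.
Computations that run: n11 — 1 in total.
Checked but reused from cache: n13, n14, n15, n17, n20.
Key observation: the change is absorbed at n11 — it re-runs but produces the same value, and the output's value is unchanged.

First evaluation (everything demanded from the output):
  n2 = absv(8) = 8
  n3 = mul(8, -4) = -32
  n11 = lenl([1, -5, 0]) = 3
  n13 = sub(-4, 3) = -7
  n14 = min2(-4, -7) = -7
  n15 = add(-7, -7) = -14
  n17 = absv(-14) = 14
  n20 = add(14, -32) = -18

Propagation after the edit:
  n11: runs — x2 [1, -5, 0]->[-3, 5, 0]; result 3 (same value as before).
  n13: checked — values it read are unchanged (x4 unchanged, n11 unchanged); reused cached -7 without running.
  n14: checked — values it read are unchanged (x4 unchanged, n13 unchanged); reused cached -7 without running.
  n15: checked — values it read are unchanged (n13 unchanged, n14 unchanged); reused cached -14 without running.
  n17: checked — values it read are unchanged (n15 unchanged); reused cached 14 without running.
  n20: checked — values it read are unchanged (n17 unchanged, n3 unchanged); reused cached -18 without running.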